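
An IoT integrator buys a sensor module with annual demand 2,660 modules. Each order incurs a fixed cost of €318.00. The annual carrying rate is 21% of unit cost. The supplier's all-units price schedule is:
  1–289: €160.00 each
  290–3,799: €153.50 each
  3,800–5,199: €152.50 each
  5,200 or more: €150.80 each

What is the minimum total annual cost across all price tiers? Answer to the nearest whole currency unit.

TC* ≈ €415,901

Holding cost per unit per year at price C is H = 0.21·C.
Candidates are each tier's EOQ (if it falls in that tier) and each price-break quantity.
EOQ at €160.00 = 224.4 (feasible in tier 1): TC = 2,660×€160.00 + (2,660/224.4)×318 + (224.4/2)×0.21×€160.00 = €433,139.44.
EOQ at €153.50 = 229.1 < 290, so use break Q=290: TC = 2,660×€153.50 + (2,660/290.0)×318 + (290.0/2)×0.21×€153.50 = €415,900.90.
EOQ at €152.50 = 229.8 < 3800, so use break Q=3800: TC = 2,660×€152.50 + (2,660/3800.0)×318 + (3800.0/2)×0.21×€152.50 = €466,720.10.
EOQ at €150.80 = 231.1 < 5200, so use break Q=5200: TC = 2,660×€150.80 + (2,660/5200.0)×318 + (5200.0/2)×0.21×€150.80 = €483,627.47.
Lowest total cost among the candidates is at Q = 290.0.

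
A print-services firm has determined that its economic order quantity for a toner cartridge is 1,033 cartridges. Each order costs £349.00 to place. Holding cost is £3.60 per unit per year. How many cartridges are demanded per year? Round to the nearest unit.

The basic EOQ model gives Q* = √(2DS/H); rearrange for the unknown.
From Q* = √(2DS/H): D = Q*²H / (2S) = 1,033² × 3.6 / (2 × 349) = 5503.611.

D ≈ 5,504 cartridges per year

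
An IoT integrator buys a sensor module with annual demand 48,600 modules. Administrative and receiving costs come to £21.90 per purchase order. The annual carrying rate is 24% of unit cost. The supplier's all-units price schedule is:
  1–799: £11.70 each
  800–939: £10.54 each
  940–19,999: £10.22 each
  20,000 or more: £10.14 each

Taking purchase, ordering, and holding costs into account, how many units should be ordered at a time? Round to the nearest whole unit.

Q* ≈ 940 modules

Holding cost per unit per year at price C is H = 0.24·C.
Candidates are each tier's EOQ (if it falls in that tier) and each price-break quantity.
Tier 1 (£11.70): EOQ = 870.7 exceeds tier's upper bound 799, so this tier is dominated.
EOQ at £10.54 = 917.3 (feasible in tier 2): TC = 48,600×£10.54 + (48,600/917.3)×21.9 + (917.3/2)×0.24×£10.54 = £514,564.50.
EOQ at £10.22 = 931.6 < 940, so use break Q=940: TC = 48,600×£10.22 + (48,600/940.0)×21.9 + (940.0/2)×0.24×£10.22 = £498,977.09.
EOQ at £10.14 = 935.3 < 20000, so use break Q=20000: TC = 48,600×£10.14 + (48,600/20000.0)×21.9 + (20000.0/2)×0.24×£10.14 = £517,193.22.
Lowest total cost is £498,977.09 at Q = 940.0.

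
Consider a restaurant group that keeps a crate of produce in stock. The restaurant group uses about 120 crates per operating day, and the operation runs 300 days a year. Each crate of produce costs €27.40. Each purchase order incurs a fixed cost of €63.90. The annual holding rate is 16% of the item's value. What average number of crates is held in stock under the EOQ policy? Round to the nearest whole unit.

Average inventory ≈ 512 crates

Annual demand D = 120 × 300 = 36,000.
Holding cost H = 0.16 × €27.40 = €4.3840 per unit per year.
Q* = √(2DS/H) = √(2 × 36,000 × 63.9 / 4.384) ≈ 1024.43.
Average inventory = Q*/2 ≈ 1024.43 / 2 = 512.214.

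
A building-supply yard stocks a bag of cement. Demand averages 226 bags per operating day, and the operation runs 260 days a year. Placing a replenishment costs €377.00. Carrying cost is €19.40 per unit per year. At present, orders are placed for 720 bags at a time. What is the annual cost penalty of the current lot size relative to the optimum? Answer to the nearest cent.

Annual demand D = 226 × 260 = 58,760.
EOQ = √(2DS/H) = √(2 × 58,760 × 377 / 19.4) ≈ 1511.21.
Cost at Q* = (D/Q*)S + (Q*/2)H = √(2DSH) ≈ €29,317.53.
Cost at Q = 720: (58,760/720)×377 + (720/2)×19.4 = €30,767.39 + €6,984.00 = €37,751.39.
Excess = €37,751.39 − €29,317.53 = €8,433.86.

Extra cost ≈ €8,433.86 per year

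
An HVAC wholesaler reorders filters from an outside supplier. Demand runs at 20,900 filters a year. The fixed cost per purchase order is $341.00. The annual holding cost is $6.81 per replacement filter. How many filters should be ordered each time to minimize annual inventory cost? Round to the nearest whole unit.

Q* ≈ 1,447 filters

EOQ = √(2DS / H) = √(2 × 20,900 × 341 / 6.81).
= √(14,253,800 / 6.81) = √2,093,069.0162 ≈ 1446.744.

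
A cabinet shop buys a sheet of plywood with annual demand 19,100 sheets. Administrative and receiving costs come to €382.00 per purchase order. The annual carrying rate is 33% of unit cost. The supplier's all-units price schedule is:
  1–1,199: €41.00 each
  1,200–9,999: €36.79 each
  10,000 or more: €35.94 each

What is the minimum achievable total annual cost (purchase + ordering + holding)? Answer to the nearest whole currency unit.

Holding cost per unit per year at price C is H = 0.33·C.
Evaluate total cost at each tier's feasible EOQ or, if the EOQ is below the tier, at the tier's minimum quantity.
EOQ at €41.00 = 1038.5 (feasible in tier 1): TC = 19,100×€41.00 + (19,100/1038.5)×382 + (1038.5/2)×0.33×€41.00 = €797,151.16.
EOQ at €36.79 = 1096.3 < 1200, so use break Q=1200: TC = 19,100×€36.79 + (19,100/1200.0)×382 + (1200.0/2)×0.33×€36.79 = €716,053.59.
EOQ at €35.94 = 1109.2 < 10000, so use break Q=10000: TC = 19,100×€35.94 + (19,100/10000.0)×382 + (10000.0/2)×0.33×€35.94 = €746,484.62.
Lowest total cost among the candidates is at Q = 1200.0.

TC* ≈ €716,054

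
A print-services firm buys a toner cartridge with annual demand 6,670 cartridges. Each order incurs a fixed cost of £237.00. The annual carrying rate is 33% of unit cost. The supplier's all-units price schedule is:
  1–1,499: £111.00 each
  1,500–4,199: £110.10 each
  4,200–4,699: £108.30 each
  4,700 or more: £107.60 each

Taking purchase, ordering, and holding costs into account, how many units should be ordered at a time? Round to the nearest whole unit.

Q* ≈ 294 cartridges

Holding cost per unit per year at price C is H = 0.33·C.
Evaluate total cost at each tier's feasible EOQ or, if the EOQ is below the tier, at the tier's minimum quantity.
EOQ at £111.00 = 293.8 (feasible in tier 1): TC = 6,670×£111.00 + (6,670/293.8)×237 + (293.8/2)×0.33×£111.00 = £751,131.44.
EOQ at £110.10 = 295.0 < 1500, so use break Q=1500: TC = 6,670×£110.10 + (6,670/1500.0)×237 + (1500.0/2)×0.33×£110.10 = £762,670.61.
EOQ at £108.30 = 297.4 < 4200, so use break Q=4200: TC = 6,670×£108.30 + (6,670/4200.0)×237 + (4200.0/2)×0.33×£108.30 = £797,789.28.
EOQ at £107.60 = 298.4 < 4700, so use break Q=4700: TC = 6,670×£107.60 + (6,670/4700.0)×237 + (4700.0/2)×0.33×£107.60 = £801,472.14.
Lowest total cost is £751,131.44 at Q = 293.8.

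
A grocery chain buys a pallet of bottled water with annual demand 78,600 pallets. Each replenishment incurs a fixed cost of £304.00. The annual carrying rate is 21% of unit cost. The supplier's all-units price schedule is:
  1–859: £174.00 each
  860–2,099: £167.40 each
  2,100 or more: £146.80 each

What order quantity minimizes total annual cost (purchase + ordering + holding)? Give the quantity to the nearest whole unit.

Holding cost per unit per year at price C is H = 0.21·C.
Evaluate total cost at each tier's feasible EOQ or, if the EOQ is below the tier, at the tier's minimum quantity.
Tier 1 (£174.00): EOQ = 1143.6 exceeds tier's upper bound 859, so this tier is dominated.
EOQ at £167.40 = 1165.9 (feasible in tier 2): TC = 78,600×£167.40 + (78,600/1165.9)×304 + (1165.9/2)×0.21×£167.40 = £13,198,627.41.
EOQ at £146.80 = 1245.1 < 2100, so use break Q=2100: TC = 78,600×£146.80 + (78,600/2100.0)×304 + (2100.0/2)×0.21×£146.80 = £11,582,227.69.
Lowest total cost is £11,582,227.69 at Q = 2100.0.

Q* ≈ 2,100 pallets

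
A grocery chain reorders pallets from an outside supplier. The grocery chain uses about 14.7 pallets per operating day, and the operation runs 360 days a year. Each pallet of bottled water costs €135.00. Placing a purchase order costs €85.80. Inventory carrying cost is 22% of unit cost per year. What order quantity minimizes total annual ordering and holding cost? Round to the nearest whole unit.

Annual demand D = 14.7 × 360 = 5,292.
Holding cost H = 0.22 × €135.00 = €29.7000 per unit per year.
EOQ = √(2DS / H) = √(2 × 5,292 × 85.8 / 29.7).
= √(908,107.2 / 29.7) = √30,576 ≈ 174.860.

Q* ≈ 175 pallets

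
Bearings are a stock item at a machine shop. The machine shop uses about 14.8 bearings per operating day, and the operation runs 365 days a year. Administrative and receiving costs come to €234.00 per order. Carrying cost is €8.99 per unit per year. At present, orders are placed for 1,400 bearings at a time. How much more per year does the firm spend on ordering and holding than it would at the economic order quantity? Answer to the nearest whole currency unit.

Annual demand D = 14.8 × 365 = 5,402.
EOQ = √(2DS/H) = √(2 × 5,402 × 234 / 8.99) ≈ 530.30.
Cost at Q* = (D/Q*)S + (Q*/2)H = √(2DSH) ≈ €4,767.38.
Cost at Q = 1,400: (5,402/1,400)×234 + (1,400/2)×8.99 = €902.91 + €6,293.00 = €7,195.91.
Excess = €7,195.91 − €4,767.38 = €2,428.52.

Extra cost ≈ €2,429 per year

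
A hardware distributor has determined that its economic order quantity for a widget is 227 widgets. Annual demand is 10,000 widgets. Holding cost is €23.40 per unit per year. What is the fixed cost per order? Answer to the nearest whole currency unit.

S ≈ €60

Squaring Q* = √(2DS/H) gives Q*² = 2DS/H.
From Q* = √(2DS/H): S = Q*²H / (2D) = 227² × 23.4 / (2 × 10,000) = 60.2889.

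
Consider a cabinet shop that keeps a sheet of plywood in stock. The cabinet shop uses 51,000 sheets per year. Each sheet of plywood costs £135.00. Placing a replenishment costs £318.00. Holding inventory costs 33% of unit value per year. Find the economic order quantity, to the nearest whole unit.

Holding cost H = 0.33 × £135.00 = £44.5500 per unit per year.
EOQ = √(2DS / H) = √(2 × 51,000 × 318 / 44.55).
= √(32,436,000 / 44.55) = √728,080.8081 ≈ 853.277.

Q* ≈ 853 sheets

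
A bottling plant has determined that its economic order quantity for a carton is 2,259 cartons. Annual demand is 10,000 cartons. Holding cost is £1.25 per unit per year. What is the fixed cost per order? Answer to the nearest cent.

Invert the EOQ relation Q*² = 2DS/H.
From Q* = √(2DS/H): S = Q*²H / (2D) = 2,259² × 1.25 / (2 × 10,000) = 318.9426.

S ≈ £318.94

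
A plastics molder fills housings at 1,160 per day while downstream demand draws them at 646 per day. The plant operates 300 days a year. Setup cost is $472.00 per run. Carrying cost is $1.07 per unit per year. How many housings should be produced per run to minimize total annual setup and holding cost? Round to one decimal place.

Q* ≈ 19,643.5 housings

Annual demand D = 646 × 300 = 193,800.
Production build-up factor (1 − d/p) = 1 − 646/1,160 = 0.4431.
Q* = √(2DS / (H(1 − d/p))) = √(2 × 193,800 × 472 / (1.07 × 0.4431)).
= √(182,947,200 / 0.4741) ≈ 19643.480.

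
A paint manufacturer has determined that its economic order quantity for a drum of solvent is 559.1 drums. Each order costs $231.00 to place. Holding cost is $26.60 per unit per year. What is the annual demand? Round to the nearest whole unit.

D ≈ 17,998 drums per year

The basic EOQ model gives Q* = √(2DS/H); rearrange for the unknown.
From Q* = √(2DS/H): D = Q*²H / (2S) = 559.1² × 26.6 / (2 × 231) = 17997.768.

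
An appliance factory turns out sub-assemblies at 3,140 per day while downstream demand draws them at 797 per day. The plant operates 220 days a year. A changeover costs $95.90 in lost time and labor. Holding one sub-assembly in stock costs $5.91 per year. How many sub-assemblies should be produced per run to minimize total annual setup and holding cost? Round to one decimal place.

Annual demand D = 797 × 220 = 175,340.
Production build-up factor (1 − d/p) = 1 − 797/3,140 = 0.7462.
Q* = √(2DS / (H(1 − d/p))) = √(2 × 175,340 × 95.9 / (5.91 × 0.7462)).
= √(33,630,212 / 4.4099) ≈ 2761.530.

Q* ≈ 2,761.5 sub-assemblies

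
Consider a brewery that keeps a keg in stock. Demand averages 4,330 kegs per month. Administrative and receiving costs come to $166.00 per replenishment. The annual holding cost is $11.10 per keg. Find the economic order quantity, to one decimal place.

Q* ≈ 1,246.6 kegs

Annual demand D = 4,330 × 12 = 51,960.
EOQ = √(2DS / H) = √(2 × 51,960 × 166 / 11.1).
= √(17,250,720 / 11.1) = √1,554,118.9189 ≈ 1246.643.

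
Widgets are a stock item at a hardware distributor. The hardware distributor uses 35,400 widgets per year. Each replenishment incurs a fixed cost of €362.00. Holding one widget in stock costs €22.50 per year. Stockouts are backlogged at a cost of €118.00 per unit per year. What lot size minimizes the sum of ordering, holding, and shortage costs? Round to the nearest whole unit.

Q* ≈ 1,165 widgets

With planned backorders, Q* = √(2DS/H) · √((H+B)/B).
√(2DS/H) = √(2 × 35,400 × 362 / 22.5) = 1067.283.
√((H+B)/B) = √((22.5+118)/118) = 1.0912.
Q* ≈ 1164.600.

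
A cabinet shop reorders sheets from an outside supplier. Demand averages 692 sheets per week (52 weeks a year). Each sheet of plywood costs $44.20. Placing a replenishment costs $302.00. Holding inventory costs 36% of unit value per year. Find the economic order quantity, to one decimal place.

Q* ≈ 1,168.7 sheets

Annual demand D = 692 × 52 = 35,984.
Holding cost H = 0.36 × $44.20 = $15.9120 per unit per year.
EOQ = √(2DS / H) = √(2 × 35,984 × 302 / 15.912).
= √(21,734,336 / 15.912) = √1,365,908.4967 ≈ 1168.721.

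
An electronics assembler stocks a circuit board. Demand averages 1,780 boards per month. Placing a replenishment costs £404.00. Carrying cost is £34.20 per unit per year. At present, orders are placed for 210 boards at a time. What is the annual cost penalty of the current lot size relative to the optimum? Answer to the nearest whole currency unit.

Annual demand D = 1,780 × 12 = 21,360.
EOQ = √(2DS/H) = √(2 × 21,360 × 404 / 34.2) ≈ 710.38.
Cost at Q* = (D/Q*)S + (Q*/2)H = √(2DSH) ≈ £24,295.14.
Cost at Q = 210: (21,360/210)×404 + (210/2)×34.2 = £41,092.57 + £3,591.00 = £44,683.57.
Excess = £44,683.57 − £24,295.14 = £20,388.43.

Extra cost ≈ £20,388 per year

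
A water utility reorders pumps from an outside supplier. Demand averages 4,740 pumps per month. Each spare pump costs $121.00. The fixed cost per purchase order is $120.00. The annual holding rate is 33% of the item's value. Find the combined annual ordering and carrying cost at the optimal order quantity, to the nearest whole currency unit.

TC* ≈ $23,347

Annual demand D = 4,740 × 12 = 56,880.
Holding cost H = 0.33 × $121.00 = $39.9300 per unit per year.
The optimal lot size = √(2DS/H) = √(2 × 56,880 × 120 / 39.93) ≈ 584.70.
At Q*, ordering cost (D/Q*)S equals holding cost (Q*/2)H, each = √(DSH/2).
Minimum total = √(2DSH) = √(2 × 56,880 × 120 × 39.93) ≈ 23347.214.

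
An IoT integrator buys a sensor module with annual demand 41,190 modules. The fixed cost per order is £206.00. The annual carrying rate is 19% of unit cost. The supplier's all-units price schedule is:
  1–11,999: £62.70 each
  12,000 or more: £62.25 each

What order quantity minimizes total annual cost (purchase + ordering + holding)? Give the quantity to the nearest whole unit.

Holding cost per unit per year at price C is H = 0.19·C.
For each price level, check whether its EOQ is feasible; otherwise the best quantity at that price is the breakpoint.
EOQ at £62.70 = 1193.5 (feasible in tier 1): TC = 41,190×£62.70 + (41,190/1193.5)×206 + (1193.5/2)×0.19×£62.70 = £2,596,831.54.
EOQ at £62.25 = 1197.8 < 12000, so use break Q=12000: TC = 41,190×£62.25 + (41,190/12000.0)×206 + (12000.0/2)×0.19×£62.25 = £2,635,749.60.
Lowest total cost is £2,596,831.54 at Q = 1193.5.

Q* ≈ 1,194 modules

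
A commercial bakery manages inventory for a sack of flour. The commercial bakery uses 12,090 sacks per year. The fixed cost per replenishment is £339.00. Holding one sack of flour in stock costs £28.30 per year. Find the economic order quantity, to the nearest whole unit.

EOQ = √(2DS / H) = √(2 × 12,090 × 339 / 28.3).
= √(8,197,020 / 28.3) = √289,647.3498 ≈ 538.189.

Q* ≈ 538 sacks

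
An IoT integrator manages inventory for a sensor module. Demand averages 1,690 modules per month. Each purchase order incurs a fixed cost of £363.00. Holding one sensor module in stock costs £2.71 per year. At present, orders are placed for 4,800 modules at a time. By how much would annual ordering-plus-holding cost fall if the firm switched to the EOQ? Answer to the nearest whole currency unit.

Annual demand D = 1,690 × 12 = 20,280.
EOQ = √(2DS/H) = √(2 × 20,280 × 363 / 2.71) ≈ 2330.87.
Cost at Q* = (D/Q*)S + (Q*/2)H = √(2DSH) ≈ £6,316.65.
Cost at Q = 4,800: (20,280/4,800)×363 + (4,800/2)×2.71 = £1,533.67 + £6,504.00 = £8,037.68.
Excess = £8,037.68 − £6,316.65 = £1,721.02.

Extra cost ≈ £1,721 per year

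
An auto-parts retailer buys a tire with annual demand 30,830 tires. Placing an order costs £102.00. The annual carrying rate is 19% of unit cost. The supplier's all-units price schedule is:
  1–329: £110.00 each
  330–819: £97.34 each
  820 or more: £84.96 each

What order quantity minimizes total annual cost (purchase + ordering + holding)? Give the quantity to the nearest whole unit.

Q* ≈ 820 tires

Holding cost per unit per year at price C is H = 0.19·C.
Candidates are each tier's EOQ (if it falls in that tier) and each price-break quantity.
Tier 1 (£110.00): EOQ = 548.6 exceeds tier's upper bound 329, so this tier is dominated.
EOQ at £97.34 = 583.1 (feasible in tier 2): TC = 30,830×£97.34 + (30,830/583.1)×102 + (583.1/2)×0.19×£97.34 = £3,011,777.30.
EOQ at £84.96 = 624.2 < 820, so use break Q=820: TC = 30,830×£84.96 + (30,830/820.0)×102 + (820.0/2)×0.19×£84.96 = £2,629,770.14.
Lowest total cost is £2,629,770.14 at Q = 820.0.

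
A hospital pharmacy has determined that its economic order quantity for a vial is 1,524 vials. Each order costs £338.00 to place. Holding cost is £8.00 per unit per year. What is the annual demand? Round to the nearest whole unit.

D ≈ 27,486 vials per year

The basic EOQ model gives Q* = √(2DS/H); rearrange for the unknown.
From Q* = √(2DS/H): D = Q*²H / (2S) = 1,524² × 8 / (2 × 338) = 27486.107.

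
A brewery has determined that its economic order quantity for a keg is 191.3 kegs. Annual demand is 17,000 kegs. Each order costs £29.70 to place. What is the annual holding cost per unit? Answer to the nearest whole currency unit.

The basic EOQ model gives Q* = √(2DS/H); rearrange for the unknown.
From Q* = √(2DS/H): H = 2DS / Q*² = 2 × 17,000 × 29.7 / 191.3² = 27.5934.

H ≈ £28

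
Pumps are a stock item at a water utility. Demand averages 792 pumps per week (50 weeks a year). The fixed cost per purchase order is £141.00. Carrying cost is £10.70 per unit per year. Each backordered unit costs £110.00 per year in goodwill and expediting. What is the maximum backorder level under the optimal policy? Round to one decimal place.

S* ≈ 94.9 pumps

Annual demand D = 792 × 50 = 39,600.
With planned backorders, Q* = √(2DS/H) · √((H+B)/B).
√(2DS/H) = √(2 × 39,600 × 141 / 10.7) = 1021.599.
√((H+B)/B) = √((10.7+110)/110) = 1.0475.
Q* ≈ 1070.132.
S* = Q* · H/(H+B) = 1070.132 × 10.7/120.7 ≈ 94.867.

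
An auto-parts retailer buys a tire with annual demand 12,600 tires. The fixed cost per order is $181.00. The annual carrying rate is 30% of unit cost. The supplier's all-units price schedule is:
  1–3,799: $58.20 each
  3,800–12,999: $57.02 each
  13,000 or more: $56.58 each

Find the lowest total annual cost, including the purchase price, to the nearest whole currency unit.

Holding cost per unit per year at price C is H = 0.30·C.
For each price level, check whether its EOQ is feasible; otherwise the best quantity at that price is the breakpoint.
EOQ at $58.20 = 511.1 (feasible in tier 1): TC = 12,600×$58.20 + (12,600/511.1)×181 + (511.1/2)×0.30×$58.20 = $742,244.04.
EOQ at $57.02 = 516.4 < 3800, so use break Q=3800: TC = 12,600×$57.02 + (12,600/3800.0)×181 + (3800.0/2)×0.30×$57.02 = $751,553.56.
EOQ at $56.58 = 518.4 < 13000, so use break Q=13000: TC = 12,600×$56.58 + (12,600/13000.0)×181 + (13000.0/2)×0.30×$56.58 = $823,414.43.
Lowest total cost among the candidates is at Q = 511.1.

TC* ≈ $742,244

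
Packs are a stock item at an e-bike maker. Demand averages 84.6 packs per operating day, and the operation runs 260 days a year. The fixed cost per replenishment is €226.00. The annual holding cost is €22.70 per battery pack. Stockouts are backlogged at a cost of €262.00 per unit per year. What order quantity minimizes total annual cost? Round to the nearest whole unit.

Q* ≈ 690 packs

Annual demand D = 84.6 × 260 = 21,996.
With planned backorders, Q* = √(2DS/H) · √((H+B)/B).
√(2DS/H) = √(2 × 21,996 × 226 / 22.7) = 661.802.
√((H+B)/B) = √((22.7+262)/262) = 1.0424.
Q* ≈ 689.876.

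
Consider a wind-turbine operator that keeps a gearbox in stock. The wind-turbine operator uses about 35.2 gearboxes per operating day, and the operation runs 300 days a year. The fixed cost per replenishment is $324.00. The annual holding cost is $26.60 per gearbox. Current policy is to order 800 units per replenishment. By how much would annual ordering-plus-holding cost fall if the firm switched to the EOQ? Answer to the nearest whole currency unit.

Annual demand D = 35.2 × 300 = 10,560.
EOQ = √(2DS/H) = √(2 × 10,560 × 324 / 26.6) ≈ 507.20.
Cost at Q* = (D/Q*)S + (Q*/2)H = √(2DSH) ≈ $13,491.50.
Cost at Q = 800: (10,560/800)×324 + (800/2)×26.6 = $4,276.80 + $10,640.00 = $14,916.80.
Excess = $14,916.80 − $13,491.50 = $1,425.30.

Extra cost ≈ $1,425 per year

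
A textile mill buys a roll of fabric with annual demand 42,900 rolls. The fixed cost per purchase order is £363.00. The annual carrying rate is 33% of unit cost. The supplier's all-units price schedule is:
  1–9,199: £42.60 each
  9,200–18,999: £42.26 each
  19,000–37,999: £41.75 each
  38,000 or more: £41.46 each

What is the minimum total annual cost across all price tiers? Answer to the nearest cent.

TC* ≈ £1,848,464.68

Holding cost per unit per year at price C is H = 0.33·C.
Evaluate total cost at each tier's feasible EOQ or, if the EOQ is below the tier, at the tier's minimum quantity.
EOQ at £42.60 = 1488.5 (feasible in tier 1): TC = 42,900×£42.60 + (42,900/1488.5)×363 + (1488.5/2)×0.33×£42.60 = £1,848,464.68.
EOQ at £42.26 = 1494.4 < 9200, so use break Q=9200: TC = 42,900×£42.26 + (42,900/9200.0)×363 + (9200.0/2)×0.33×£42.26 = £1,878,797.36.
EOQ at £41.75 = 1503.5 < 19000, so use break Q=19000: TC = 42,900×£41.75 + (42,900/19000.0)×363 + (19000.0/2)×0.33×£41.75 = £1,922,780.87.
EOQ at £41.46 = 1508.8 < 38000, so use break Q=38000: TC = 42,900×£41.46 + (42,900/38000.0)×363 + (38000.0/2)×0.33×£41.46 = £2,038,998.01.
Lowest total cost among the candidates is at Q = 1488.5.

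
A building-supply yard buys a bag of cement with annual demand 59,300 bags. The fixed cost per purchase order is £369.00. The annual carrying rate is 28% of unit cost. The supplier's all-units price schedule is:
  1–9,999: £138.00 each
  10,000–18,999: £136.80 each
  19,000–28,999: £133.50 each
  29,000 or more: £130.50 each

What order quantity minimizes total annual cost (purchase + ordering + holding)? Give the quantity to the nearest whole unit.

Holding cost per unit per year at price C is H = 0.28·C.
Evaluate total cost at each tier's feasible EOQ or, if the EOQ is below the tier, at the tier's minimum quantity.
EOQ at £138.00 = 1064.2 (feasible in tier 1): TC = 59,300×£138.00 + (59,300/1064.2)×369 + (1064.2/2)×0.28×£138.00 = £8,224,521.99.
EOQ at £136.80 = 1068.9 < 10000, so use break Q=10000: TC = 59,300×£136.80 + (59,300/10000.0)×369 + (10000.0/2)×0.28×£136.80 = £8,305,948.17.
EOQ at £133.50 = 1082.0 < 19000, so use break Q=19000: TC = 59,300×£133.50 + (59,300/19000.0)×369 + (19000.0/2)×0.28×£133.50 = £8,272,811.67.
EOQ at £130.50 = 1094.4 < 29000, so use break Q=29000: TC = 59,300×£130.50 + (59,300/29000.0)×369 + (29000.0/2)×0.28×£130.50 = £8,269,234.54.
Lowest total cost is £8,224,521.99 at Q = 1064.2.

Q* ≈ 1,064 bags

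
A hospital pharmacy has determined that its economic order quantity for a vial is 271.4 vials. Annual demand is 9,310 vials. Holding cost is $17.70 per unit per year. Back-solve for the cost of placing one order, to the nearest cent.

The basic EOQ model gives Q* = √(2DS/H); rearrange for the unknown.
From Q* = √(2DS/H): S = Q*²H / (2D) = 271.4² × 17.7 / (2 × 9,310) = 70.0186.

S ≈ $70.02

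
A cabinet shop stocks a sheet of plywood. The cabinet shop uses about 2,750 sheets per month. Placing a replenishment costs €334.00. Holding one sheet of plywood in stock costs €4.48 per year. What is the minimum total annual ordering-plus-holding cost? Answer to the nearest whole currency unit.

TC* ≈ €9,938

Annual demand D = 2,750 × 12 = 33,000.
The optimal lot size = √(2DS/H) = √(2 × 33,000 × 334 / 4.48) ≈ 2218.23.
At the optimum the two cost components are equal, so total cost = 2·(Q*/2)H = Q*·H.
Minimum total = √(2DSH) = √(2 × 33,000 × 334 × 4.48) ≈ 9937.662.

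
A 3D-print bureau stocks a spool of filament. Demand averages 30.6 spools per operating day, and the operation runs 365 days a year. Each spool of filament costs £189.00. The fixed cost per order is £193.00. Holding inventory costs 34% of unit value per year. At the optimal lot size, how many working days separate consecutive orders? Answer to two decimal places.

T ≈ 8.46 days

Annual demand D = 30.6 × 365 = 11,169.
Holding cost H = 0.34 × £189.00 = £64.2600 per unit per year.
EOQ = √(2DS/H) = √(2 × 11,169 × 193 / 64.26) ≈ 259.02.
Cycle time = Q*/D × 365 = 259.02 / 11,169 × 365 ≈ 8.465 days.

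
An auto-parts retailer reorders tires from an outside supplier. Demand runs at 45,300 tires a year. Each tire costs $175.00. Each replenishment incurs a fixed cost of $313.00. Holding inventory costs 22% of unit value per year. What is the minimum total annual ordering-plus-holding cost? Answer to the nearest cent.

TC* ≈ $33,042.02

Holding cost H = 0.22 × $175.00 = $38.5000 per unit per year.
EOQ = √(2DS/H) = √(2 × 45,300 × 313 / 38.5) ≈ 858.23.
At the optimum the two cost components are equal, so total cost = 2·(Q*/2)H = Q*·H.
Minimum total = √(2DSH) = √(2 × 45,300 × 313 × 38.5) ≈ 33042.023.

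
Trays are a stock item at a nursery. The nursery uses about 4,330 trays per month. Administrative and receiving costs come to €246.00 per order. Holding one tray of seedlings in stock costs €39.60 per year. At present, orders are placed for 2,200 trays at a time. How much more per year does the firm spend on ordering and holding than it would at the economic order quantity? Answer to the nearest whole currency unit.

Extra cost ≈ €17,553 per year

Annual demand D = 4,330 × 12 = 51,960.
EOQ = √(2DS/H) = √(2 × 51,960 × 246 / 39.6) ≈ 803.47.
Cost at Q* = (D/Q*)S + (Q*/2)H = √(2DSH) ≈ €31,817.40.
Cost at Q = 2,200: (51,960/2,200)×246 + (2,200/2)×39.6 = €5,810.07 + €43,560.00 = €49,370.07.
Excess = €49,370.07 − €31,817.40 = €17,552.67.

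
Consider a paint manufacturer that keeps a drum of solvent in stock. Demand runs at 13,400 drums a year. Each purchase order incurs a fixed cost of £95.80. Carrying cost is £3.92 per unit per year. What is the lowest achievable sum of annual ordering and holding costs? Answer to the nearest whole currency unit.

TC* ≈ £3,172

EOQ = √(2DS/H) = √(2 × 13,400 × 95.8 / 3.92) ≈ 809.30.
At Q*, ordering cost (D/Q*)S equals holding cost (Q*/2)H, each = √(DSH/2).
Minimum total = √(2DSH) = √(2 × 13,400 × 95.8 × 3.92) ≈ 3172.438.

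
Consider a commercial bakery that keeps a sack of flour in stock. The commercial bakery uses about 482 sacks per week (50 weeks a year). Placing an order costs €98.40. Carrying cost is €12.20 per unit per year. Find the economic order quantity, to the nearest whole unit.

Q* ≈ 624 sacks

Annual demand D = 482 × 50 = 24,100.
EOQ = √(2DS / H) = √(2 × 24,100 × 98.4 / 12.2).
= √(4,742,880 / 12.2) = √388,760.6557 ≈ 623.507.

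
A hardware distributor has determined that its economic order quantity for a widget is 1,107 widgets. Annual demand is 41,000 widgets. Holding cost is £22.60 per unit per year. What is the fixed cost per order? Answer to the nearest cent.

S ≈ £337.75

Invert the EOQ relation Q*² = 2DS/H.
From Q* = √(2DS/H): S = Q*²H / (2D) = 1,107² × 22.6 / (2 × 41,000) = 337.7457.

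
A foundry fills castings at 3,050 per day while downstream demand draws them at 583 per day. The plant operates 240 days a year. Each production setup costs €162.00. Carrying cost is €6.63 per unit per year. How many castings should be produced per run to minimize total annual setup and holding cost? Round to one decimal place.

Q* ≈ 2,907.5 castings

Annual demand D = 583 × 240 = 139,920.
Production build-up factor (1 − d/p) = 1 − 583/3,050 = 0.8089.
Q* = √(2DS / (H(1 − d/p))) = √(2 × 139,920 × 162 / (6.63 × 0.8089)).
= √(45,334,080 / 5.3627) ≈ 2907.508.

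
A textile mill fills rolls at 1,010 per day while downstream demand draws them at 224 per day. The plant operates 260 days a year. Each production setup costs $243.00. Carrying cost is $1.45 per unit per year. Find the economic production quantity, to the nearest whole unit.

Annual demand D = 224 × 260 = 58,240.
Production build-up factor (1 − d/p) = 1 − 224/1,010 = 0.7782.
Q* = √(2DS / (H(1 − d/p))) = √(2 × 58,240 × 243 / (1.45 × 0.7782)).
= √(28,304,640 / 1.1284) ≈ 5008.345.

Q* ≈ 5,008 rolls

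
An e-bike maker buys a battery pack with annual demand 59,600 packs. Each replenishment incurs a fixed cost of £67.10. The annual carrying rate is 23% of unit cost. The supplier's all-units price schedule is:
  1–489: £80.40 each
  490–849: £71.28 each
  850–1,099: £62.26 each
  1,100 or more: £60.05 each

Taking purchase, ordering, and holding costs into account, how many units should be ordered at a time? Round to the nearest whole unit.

Q* ≈ 1,100 packs

Holding cost per unit per year at price C is H = 0.23·C.
For each price level, check whether its EOQ is feasible; otherwise the best quantity at that price is the breakpoint.
Tier 1 (£80.40): EOQ = 657.7 exceeds tier's upper bound 489, so this tier is dominated.
EOQ at £71.28 = 698.5 (feasible in tier 2): TC = 59,600×£71.28 + (59,600/698.5)×67.1 + (698.5/2)×0.23×£71.28 = £4,259,739.10.
EOQ at £62.26 = 747.4 < 850, so use break Q=850: TC = 59,600×£62.26 + (59,600/850.0)×67.1 + (850.0/2)×0.23×£62.26 = £3,721,486.81.
EOQ at £60.05 = 761.0 < 1100, so use break Q=1100: TC = 59,600×£60.05 + (59,600/1100.0)×67.1 + (1100.0/2)×0.23×£60.05 = £3,590,211.93.
Lowest total cost is £3,590,211.93 at Q = 1100.0.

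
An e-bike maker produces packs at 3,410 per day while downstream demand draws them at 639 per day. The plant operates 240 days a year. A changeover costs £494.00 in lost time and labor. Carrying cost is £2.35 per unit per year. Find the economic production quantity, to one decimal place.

Annual demand D = 639 × 240 = 153,360.
Production build-up factor (1 − d/p) = 1 − 639/3,410 = 0.8126.
Q* = √(2DS / (H(1 − d/p))) = √(2 × 153,360 × 494 / (2.35 × 0.8126)).
= √(151,519,680 / 1.9096) ≈ 8907.576.

Q* ≈ 8,907.6 packs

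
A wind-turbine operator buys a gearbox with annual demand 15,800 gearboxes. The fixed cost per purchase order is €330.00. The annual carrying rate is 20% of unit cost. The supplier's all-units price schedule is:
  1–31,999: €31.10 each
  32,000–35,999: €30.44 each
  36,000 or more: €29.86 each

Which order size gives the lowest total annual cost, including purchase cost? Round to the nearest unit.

Q* ≈ 1,295 gearboxes

Holding cost per unit per year at price C is H = 0.20·C.
Evaluate total cost at each tier's feasible EOQ or, if the EOQ is below the tier, at the tier's minimum quantity.
EOQ at €31.10 = 1294.8 (feasible in tier 1): TC = 15,800×€31.10 + (15,800/1294.8)×330 + (1294.8/2)×0.20×€31.10 = €499,433.70.
EOQ at €30.44 = 1308.8 < 32000, so use break Q=32000: TC = 15,800×€30.44 + (15,800/32000.0)×330 + (32000.0/2)×0.20×€30.44 = €578,522.94.
EOQ at €29.86 = 1321.4 < 36000, so use break Q=36000: TC = 15,800×€29.86 + (15,800/36000.0)×330 + (36000.0/2)×0.20×€29.86 = €579,428.83.
Lowest total cost is €499,433.70 at Q = 1294.8.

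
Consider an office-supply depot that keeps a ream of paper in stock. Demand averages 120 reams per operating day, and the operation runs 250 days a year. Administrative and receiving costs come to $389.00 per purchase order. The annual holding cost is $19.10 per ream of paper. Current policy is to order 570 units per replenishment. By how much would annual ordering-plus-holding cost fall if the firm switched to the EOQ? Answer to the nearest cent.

Annual demand D = 120 × 250 = 30,000.
EOQ = √(2DS/H) = √(2 × 30,000 × 389 / 19.1) ≈ 1105.44.
Cost at Q* = (D/Q*)S + (Q*/2)H = √(2DSH) ≈ $21,113.83.
Cost at Q = 570: (30,000/570)×389 + (570/2)×19.1 = $20,473.68 + $5,443.50 = $25,917.18.
Excess = $25,917.18 − $21,113.83 = $4,803.35.

Extra cost ≈ $4,803.35 per year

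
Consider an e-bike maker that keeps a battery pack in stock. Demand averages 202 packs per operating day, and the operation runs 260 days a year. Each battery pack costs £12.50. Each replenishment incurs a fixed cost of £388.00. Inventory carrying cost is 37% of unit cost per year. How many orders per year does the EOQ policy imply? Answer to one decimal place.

Annual demand D = 202 × 260 = 52,520.
Holding cost H = 0.37 × £12.50 = £4.6250 per unit per year.
EOQ = √(2DS/H) = √(2 × 52,520 × 388 / 4.625) ≈ 2968.50.
Orders per year = D / Q* = 52,520 / 2968.50 ≈ 17.692.

N ≈ 17.7 orders per year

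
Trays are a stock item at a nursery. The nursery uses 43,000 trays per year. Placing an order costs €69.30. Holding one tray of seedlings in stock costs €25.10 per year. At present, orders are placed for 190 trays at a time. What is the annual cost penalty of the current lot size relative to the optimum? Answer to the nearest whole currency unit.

Extra cost ≈ €5,837 per year

EOQ = √(2DS/H) = √(2 × 43,000 × 69.3 / 25.1) ≈ 487.28.
Cost at Q* = (D/Q*)S + (Q*/2)H = √(2DSH) ≈ €12,230.74.
Cost at Q = 190: (43,000/190)×69.3 + (190/2)×25.1 = €15,683.68 + €2,384.50 = €18,068.18.
Excess = €18,068.18 − €12,230.74 = €5,837.45.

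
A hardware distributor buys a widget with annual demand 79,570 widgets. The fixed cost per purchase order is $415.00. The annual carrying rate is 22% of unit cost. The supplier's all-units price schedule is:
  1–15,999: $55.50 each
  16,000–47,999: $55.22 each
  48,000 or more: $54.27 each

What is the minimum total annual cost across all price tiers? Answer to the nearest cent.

Holding cost per unit per year at price C is H = 0.22·C.
Evaluate total cost at each tier's feasible EOQ or, if the EOQ is below the tier, at the tier's minimum quantity.
EOQ at $55.50 = 2325.7 (feasible in tier 1): TC = 79,570×$55.50 + (79,570/2325.7)×415 + (2325.7/2)×0.22×$55.50 = $4,444,531.94.
EOQ at $55.22 = 2331.6 < 16000, so use break Q=16000: TC = 79,570×$55.22 + (79,570/16000.0)×415 + (16000.0/2)×0.22×$55.22 = $4,493,106.45.
EOQ at $54.27 = 2351.9 < 48000, so use break Q=48000: TC = 79,570×$54.27 + (79,570/48000.0)×415 + (48000.0/2)×0.22×$54.27 = $4,605,497.45.
Lowest total cost among the candidates is at Q = 2325.7.

TC* ≈ $4,444,531.94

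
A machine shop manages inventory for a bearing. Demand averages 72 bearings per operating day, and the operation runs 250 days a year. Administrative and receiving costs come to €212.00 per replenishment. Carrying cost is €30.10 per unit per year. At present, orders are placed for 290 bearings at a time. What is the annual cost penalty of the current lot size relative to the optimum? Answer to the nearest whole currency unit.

Extra cost ≈ €2,366 per year

Annual demand D = 72 × 250 = 18,000.
EOQ = √(2DS/H) = √(2 × 18,000 × 212 / 30.1) ≈ 503.54.
Cost at Q* = (D/Q*)S + (Q*/2)H = √(2DSH) ≈ €15,156.62.
Cost at Q = 290: (18,000/290)×212 + (290/2)×30.1 = €13,158.62 + €4,364.50 = €17,523.12.
Excess = €17,523.12 − €15,156.62 = €2,366.50.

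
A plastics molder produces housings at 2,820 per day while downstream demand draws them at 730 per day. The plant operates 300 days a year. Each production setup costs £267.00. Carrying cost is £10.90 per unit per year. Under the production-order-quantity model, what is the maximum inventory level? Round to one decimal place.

Annual demand D = 730 × 300 = 219,000.
Production build-up factor (1 − d/p) = 1 − 730/2,820 = 0.7411.
Q* = √(2DS / (H(1 − d/p))) = √(2 × 219,000 × 267 / (10.9 × 0.7411)).
= √(116,946,000 / 8.0784) ≈ 3804.791.
Maximum inventory = Q*(1 − d/p) = 3804.791 × 0.7411 ≈ 2819.863.

I_max ≈ 2,819.9 housings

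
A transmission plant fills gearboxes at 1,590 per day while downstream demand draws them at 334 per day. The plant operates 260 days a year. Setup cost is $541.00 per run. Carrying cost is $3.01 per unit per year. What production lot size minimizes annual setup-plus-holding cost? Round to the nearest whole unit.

Annual demand D = 334 × 260 = 86,840.
Production build-up factor (1 − d/p) = 1 − 334/1,590 = 0.7899.
Q* = √(2DS / (H(1 − d/p))) = √(2 × 86,840 × 541 / (3.01 × 0.7899)).
= √(93,960,880 / 2.3777) ≈ 6286.285.

Q* ≈ 6,286 gearboxes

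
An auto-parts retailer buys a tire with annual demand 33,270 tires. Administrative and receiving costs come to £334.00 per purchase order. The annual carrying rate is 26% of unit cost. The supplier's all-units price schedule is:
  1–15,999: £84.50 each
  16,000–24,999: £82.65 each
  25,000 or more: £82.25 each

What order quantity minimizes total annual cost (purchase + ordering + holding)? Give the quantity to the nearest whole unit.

Q* ≈ 1,006 tires

Holding cost per unit per year at price C is H = 0.26·C.
Candidates are each tier's EOQ (if it falls in that tier) and each price-break quantity.
EOQ at £84.50 = 1005.8 (feasible in tier 1): TC = 33,270×£84.50 + (33,270/1005.8)×334 + (1005.8/2)×0.26×£84.50 = £2,833,411.81.
EOQ at £82.65 = 1017.0 < 16000, so use break Q=16000: TC = 33,270×£82.65 + (33,270/16000.0)×334 + (16000.0/2)×0.26×£82.65 = £2,922,372.01.
EOQ at £82.25 = 1019.4 < 25000, so use break Q=25000: TC = 33,270×£82.25 + (33,270/25000.0)×334 + (25000.0/2)×0.26×£82.25 = £3,004,214.49.
Lowest total cost is £2,833,411.81 at Q = 1005.8.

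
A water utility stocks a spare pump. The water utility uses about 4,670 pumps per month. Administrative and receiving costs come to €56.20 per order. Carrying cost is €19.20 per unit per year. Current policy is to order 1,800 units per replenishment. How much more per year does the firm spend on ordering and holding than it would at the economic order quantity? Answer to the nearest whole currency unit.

Extra cost ≈ €8,032 per year

Annual demand D = 4,670 × 12 = 56,040.
EOQ = √(2DS/H) = √(2 × 56,040 × 56.2 / 19.2) ≈ 572.77.
Cost at Q* = (D/Q*)S + (Q*/2)H = √(2DSH) ≈ €10,997.22.
Cost at Q = 1,800: (56,040/1,800)×56.2 + (1,800/2)×19.2 = €1,749.69 + €17,280.00 = €19,029.69.
Excess = €19,029.69 − €10,997.22 = €8,032.48.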